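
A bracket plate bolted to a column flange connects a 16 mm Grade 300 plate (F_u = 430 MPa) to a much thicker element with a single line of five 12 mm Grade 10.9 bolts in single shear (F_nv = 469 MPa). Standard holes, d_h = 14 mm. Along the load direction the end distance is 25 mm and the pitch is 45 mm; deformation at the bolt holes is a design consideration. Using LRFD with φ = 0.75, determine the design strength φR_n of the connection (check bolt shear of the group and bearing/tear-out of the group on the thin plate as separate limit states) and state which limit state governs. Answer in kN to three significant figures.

199 kN (bolt shear governs)

Bolt shear: A_b = π·12²/4 = 113.1 mm²; R_n = 469 × 113.1 × 5 × 1 / 1000 = 265.2 kN → 0.75 × 265.2 = 199 kN.
Bearing (1.2 l_c t F_u ≤ 2.4 d t F_u): upper limit = 2.4·12·16·430 / 1000 = 198.1 kN.
  Edge l_c = 25 − 14/2 = 18 → r_n = 148.6 kN; interior l_c = 45 − 14 = 31 → r_n = 198.1 kN.
  R_n,bearing = 1·148.6 + 4·198.1 = 941.2 kN → 0.75 × 941.2 = 706 kN.
Bolt shear governs: 199 kN.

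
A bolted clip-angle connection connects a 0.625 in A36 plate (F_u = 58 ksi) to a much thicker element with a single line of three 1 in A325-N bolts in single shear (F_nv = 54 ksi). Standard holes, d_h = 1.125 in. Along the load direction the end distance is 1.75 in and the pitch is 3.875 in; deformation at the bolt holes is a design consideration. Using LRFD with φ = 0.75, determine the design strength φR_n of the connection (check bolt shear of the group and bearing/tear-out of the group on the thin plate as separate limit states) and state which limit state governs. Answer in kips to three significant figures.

Bolt shear: A_b = π·1²/4 = 0.7854 in²; R_n = 54 × 0.7854 × 3 × 1 = 127.2 kips → 0.75 × 127.2 = 95.4 kips.
Bearing (1.2 l_c t F_u ≤ 2.4 d t F_u): upper limit = 2.4·1·0.625·58 = 87 kips.
  Edge l_c = 1.75 − 1.125/2 = 1.188 → r_n = 51.66 kips; interior l_c = 3.875 − 1.125 = 2.75 → r_n = 87 kips.
  R_n,bearing = 1·51.66 + 2·87 = 225.7 kips → 0.75 × 225.7 = 169 kips.
Bolt shear governs: 95.4 kips.

95.4 kips (bolt shear governs)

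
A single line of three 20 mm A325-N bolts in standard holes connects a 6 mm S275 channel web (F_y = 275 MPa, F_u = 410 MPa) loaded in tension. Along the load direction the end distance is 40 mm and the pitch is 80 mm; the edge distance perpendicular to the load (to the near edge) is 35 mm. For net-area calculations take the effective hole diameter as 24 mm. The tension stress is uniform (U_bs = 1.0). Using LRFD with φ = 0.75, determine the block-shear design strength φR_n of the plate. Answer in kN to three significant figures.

Shear plane L_v = 40 + 2·80 = 200 mm; A_gv = 200 × 6 = 1200 mm².
A_nv = (200 − 2.5·24) × 6 = 840 mm².
A_nt = (35 − 0.5·24) × 6 = 138 mm².
0.6 F_u A_nv = 206.6 kN; 0.6 F_y A_gv = 198 kN → shear yielding governs the shear term.
R_n = 198 + 1.0 × 410 × 138 / 1000 = 254.6 kN.
Design strength φR_n = 0.75 × 254.6 = 191 kN.

191 kN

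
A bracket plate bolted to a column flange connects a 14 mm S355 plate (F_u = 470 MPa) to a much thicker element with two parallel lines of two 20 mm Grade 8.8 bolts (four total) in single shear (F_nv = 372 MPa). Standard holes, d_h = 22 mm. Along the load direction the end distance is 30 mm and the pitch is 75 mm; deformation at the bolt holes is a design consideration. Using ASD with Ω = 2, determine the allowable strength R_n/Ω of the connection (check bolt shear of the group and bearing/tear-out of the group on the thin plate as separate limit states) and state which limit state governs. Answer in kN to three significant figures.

234 kN (bolt shear governs)

Bolt shear: A_b = π·20²/4 = 314.2 mm²; R_n = 372 × 314.2 × 4 × 1 / 1000 = 467.5 kN → 467.5 / 2 = 234 kN.
Bearing (1.2 l_c t F_u ≤ 2.4 d t F_u): upper limit = 2.4·20·14·470 / 1000 = 315.8 kN.
  Edge l_c = 30 − 22/2 = 19 → r_n = 150 kN; interior l_c = 75 − 22 = 53 → r_n = 315.8 kN.
  R_n,bearing = 2·150 + 2·315.8 = 931.7 kN → 931.7 / 2 = 466 kN.
Bolt shear governs: 234 kN.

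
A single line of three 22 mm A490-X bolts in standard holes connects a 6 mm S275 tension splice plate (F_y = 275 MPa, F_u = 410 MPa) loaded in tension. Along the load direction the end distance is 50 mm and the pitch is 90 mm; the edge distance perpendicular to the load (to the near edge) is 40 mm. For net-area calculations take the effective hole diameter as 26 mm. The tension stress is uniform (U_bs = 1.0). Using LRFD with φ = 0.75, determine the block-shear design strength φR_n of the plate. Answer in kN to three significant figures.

Shear plane L_v = 50 + 2·90 = 230 mm; A_gv = 230 × 6 = 1380 mm².
A_nv = (230 − 2.5·26) × 6 = 990 mm².
A_nt = (40 − 0.5·26) × 6 = 162 mm².
0.6 F_u A_nv = 243.5 kN; 0.6 F_y A_gv = 227.7 kN → shear yielding governs the shear term.
R_n = 227.7 + 1.0 × 410 × 162 / 1000 = 294.1 kN.
Design strength φR_n = 0.75 × 294.1 = 221 kN.

221 kN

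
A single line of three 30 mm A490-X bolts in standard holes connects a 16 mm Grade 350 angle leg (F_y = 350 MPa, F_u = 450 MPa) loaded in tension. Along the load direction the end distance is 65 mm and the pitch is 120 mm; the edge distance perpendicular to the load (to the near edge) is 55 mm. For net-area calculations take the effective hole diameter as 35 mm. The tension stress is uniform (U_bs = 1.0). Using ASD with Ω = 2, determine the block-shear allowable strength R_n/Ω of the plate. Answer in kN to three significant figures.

Shear plane L_v = 65 + 2·120 = 305 mm; A_gv = 305 × 16 = 4880 mm².
A_nv = (305 − 2.5·35) × 16 = 3480 mm².
A_nt = (55 − 0.5·35) × 16 = 600 mm².
0.6 F_u A_nv = 939.6 kN; 0.6 F_y A_gv = 1025 kN → shear rupture governs the shear term.
R_n = 939.6 + 1.0 × 450 × 600 / 1000 = 1210 kN.
Allowable strength R_n/Ω = 1210 / 2 = 605 kN.

605 kN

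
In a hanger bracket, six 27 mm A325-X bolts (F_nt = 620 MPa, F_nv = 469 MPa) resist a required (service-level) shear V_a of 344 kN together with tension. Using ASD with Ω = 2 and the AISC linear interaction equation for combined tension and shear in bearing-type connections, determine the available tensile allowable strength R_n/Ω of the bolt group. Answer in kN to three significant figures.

A_b = π·27²/4 = 572.6 mm²; f_rv = 344 × 1000 / (6 × 572.6) = 100.1 MPa.
F'_nt = 1.3 F_nt − (Ω F_nt / F_nv) f_rv = 1.3·620 − (2·620/469)·100.1 = 541.2 MPa, capped at F_nt → F'_nt = 541.2 MPa.
R_n = F'_nt · A_b · n = 541.2 × 572.6 × 6 / 1000 = 1859 kN.
Allowable strength R_n/Ω = 1859 / 2 = 930 kN.

930 kN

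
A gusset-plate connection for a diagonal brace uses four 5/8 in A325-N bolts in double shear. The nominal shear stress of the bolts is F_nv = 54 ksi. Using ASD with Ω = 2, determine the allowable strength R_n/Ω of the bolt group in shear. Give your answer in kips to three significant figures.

66.3 kips

A_b = π × 0.625² / 4 = 0.3068 in².
R_n = F_nv · A_b · n · n_s = 54 × 0.3068 × 4 × 2 = 132.5 kips.
Allowable strength R_n/Ω = 132.5 / 2 = 66.3 kips.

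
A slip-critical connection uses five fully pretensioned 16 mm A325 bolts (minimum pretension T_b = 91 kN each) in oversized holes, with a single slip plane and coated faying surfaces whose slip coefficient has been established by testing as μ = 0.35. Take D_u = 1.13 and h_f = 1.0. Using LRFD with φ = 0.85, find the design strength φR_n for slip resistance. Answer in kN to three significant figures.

R_n = μ · D_u · h_f · T_b · n_s · n_b = 0.35 × 1.13 × 1.0 × 91 × 1 × 5 = 180 kN.
Design strength φR_n = 0.85 × 180 = 153 kN.

153 kN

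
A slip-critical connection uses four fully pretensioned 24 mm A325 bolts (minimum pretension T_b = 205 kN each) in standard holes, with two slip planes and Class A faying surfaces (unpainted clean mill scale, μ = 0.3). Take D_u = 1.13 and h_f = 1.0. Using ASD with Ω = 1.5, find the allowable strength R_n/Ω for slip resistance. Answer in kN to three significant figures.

R_n = μ · D_u · h_f · T_b · n_s · n_b = 0.3 × 1.13 × 1.0 × 205 × 2 × 4 = 556 kN.
Allowable strength R_n/Ω = 556 / 1.5 = 371 kN.

371 kN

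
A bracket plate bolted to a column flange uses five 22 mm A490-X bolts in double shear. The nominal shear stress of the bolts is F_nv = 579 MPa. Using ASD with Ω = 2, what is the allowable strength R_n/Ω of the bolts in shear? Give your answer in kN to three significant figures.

1100 kN

A_b = π × 22² / 4 = 380.1 mm².
R_n = F_nv · A_b · n · n_s = 579 × 380.1 × 5 × 2 / 1000 = 2201 kN.
Allowable strength R_n/Ω = 2201 / 2 = 1100 kN.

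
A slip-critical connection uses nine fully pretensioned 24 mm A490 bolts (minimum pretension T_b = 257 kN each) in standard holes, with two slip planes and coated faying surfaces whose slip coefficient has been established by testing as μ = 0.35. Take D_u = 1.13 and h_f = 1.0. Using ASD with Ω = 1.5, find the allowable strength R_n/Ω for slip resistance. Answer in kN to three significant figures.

1220 kN

R_n = μ · D_u · h_f · T_b · n_s · n_b = 0.35 × 1.13 × 1.0 × 257 × 2 × 9 = 1830 kN.
Allowable strength R_n/Ω = 1830 / 1.5 = 1220 kN.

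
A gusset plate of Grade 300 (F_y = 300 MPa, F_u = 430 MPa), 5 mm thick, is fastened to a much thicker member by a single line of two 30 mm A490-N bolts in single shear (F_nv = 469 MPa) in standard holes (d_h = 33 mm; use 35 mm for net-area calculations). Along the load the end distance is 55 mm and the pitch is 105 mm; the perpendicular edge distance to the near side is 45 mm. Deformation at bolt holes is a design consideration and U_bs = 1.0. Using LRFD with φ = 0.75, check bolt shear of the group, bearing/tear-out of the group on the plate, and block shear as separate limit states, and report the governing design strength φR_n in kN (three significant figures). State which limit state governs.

Bolt shear: A_b = π·30²/4 = 706.9 mm²; R_n = 469 × 706.9 × 2 × 1 / 1000 = 663 kN → 0.75 × 663 = 497 kN.
Bearing: edge l_c = 38.5, r_n = 99.33 kN; interior l_c = 72, r_n = 154.8 kN; R_n = 99.33 + 1·154.8 = 254.1 kN → 191 kN.
Block shear: A_gv = 800, A_nv = 537.5, A_nt = 137.5 mm²; R_n = min(0.6F_uA_nv, 0.6F_yA_gv) + U_bs·F_u·A_nt = 197.8 kN → 148 kN.
Block shear governs: 148 kN.

148 kN (block shear governs)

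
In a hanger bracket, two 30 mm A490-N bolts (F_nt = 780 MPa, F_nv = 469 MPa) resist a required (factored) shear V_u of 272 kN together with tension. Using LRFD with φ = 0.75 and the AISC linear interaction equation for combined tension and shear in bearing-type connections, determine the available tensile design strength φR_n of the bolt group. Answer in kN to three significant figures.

A_b = π·30²/4 = 706.9 mm²; f_rv = 272 × 1000 / (2 × 706.9) = 192.4 MPa.
F'_nt = 1.3 F_nt − (F_nt / φF_nv) f_rv = 1.3·780 − (780/(0.75·469))·192.4 = 587.4 MPa, capped at F_nt → F'_nt = 587.4 MPa.
R_n = F'_nt · A_b · n = 587.4 × 706.9 × 2 / 1000 = 830.4 kN.
Design strength φR_n = 0.75 × 830.4 = 623 kN.

623 kN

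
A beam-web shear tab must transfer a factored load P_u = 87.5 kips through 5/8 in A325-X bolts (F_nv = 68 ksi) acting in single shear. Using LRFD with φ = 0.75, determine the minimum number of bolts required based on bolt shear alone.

6 bolts

A_b = π·0.625²/4 = 0.3068 in².
Per-bolt design strength φR_n = 0.75 × 68 × 0.3068 × 1 = 15.65 kips.
n ≥ 87.5 / 15.65 = 5.592 → use 6 bolts.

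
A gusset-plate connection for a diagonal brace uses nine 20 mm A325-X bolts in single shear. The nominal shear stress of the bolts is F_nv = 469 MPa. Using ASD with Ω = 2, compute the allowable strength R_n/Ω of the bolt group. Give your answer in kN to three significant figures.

A_b = π × 20² / 4 = 314.2 mm².
R_n = F_nv · A_b · n · n_s = 469 × 314.2 × 9 × 1 / 1000 = 1326 kN.
Allowable strength R_n/Ω = 1326 / 2 = 663 kN.

663 kN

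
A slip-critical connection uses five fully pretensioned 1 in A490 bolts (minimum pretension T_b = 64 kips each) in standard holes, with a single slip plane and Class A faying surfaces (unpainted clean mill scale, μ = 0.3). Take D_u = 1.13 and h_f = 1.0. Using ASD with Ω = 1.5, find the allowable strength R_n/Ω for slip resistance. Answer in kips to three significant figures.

R_n = μ · D_u · h_f · T_b · n_s · n_b = 0.3 × 1.13 × 1.0 × 64 × 1 × 5 = 108.5 kips.
Allowable strength R_n/Ω = 108.5 / 1.5 = 72.3 kips.

72.3 kips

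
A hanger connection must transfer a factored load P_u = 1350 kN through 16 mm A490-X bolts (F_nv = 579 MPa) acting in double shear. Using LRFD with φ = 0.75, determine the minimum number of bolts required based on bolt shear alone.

A_b = π·16²/4 = 201.1 mm².
Per-bolt design strength φR_n = 0.75 × 579 × 201.1 × 2 / 1000 = 174.6 kN.
n ≥ 1350 / 174.6 = 7.731 → use 8 bolts.

8 bolts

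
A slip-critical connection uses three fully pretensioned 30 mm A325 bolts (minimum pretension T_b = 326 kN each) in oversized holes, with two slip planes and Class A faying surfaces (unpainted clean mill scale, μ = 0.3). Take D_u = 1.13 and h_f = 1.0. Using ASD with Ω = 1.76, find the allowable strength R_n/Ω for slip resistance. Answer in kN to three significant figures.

R_n = μ · D_u · h_f · T_b · n_s · n_b = 0.3 × 1.13 × 1.0 × 326 × 2 × 3 = 663.1 kN.
Allowable strength R_n/Ω = 663.1 / 1.76 = 377 kN.

377 kN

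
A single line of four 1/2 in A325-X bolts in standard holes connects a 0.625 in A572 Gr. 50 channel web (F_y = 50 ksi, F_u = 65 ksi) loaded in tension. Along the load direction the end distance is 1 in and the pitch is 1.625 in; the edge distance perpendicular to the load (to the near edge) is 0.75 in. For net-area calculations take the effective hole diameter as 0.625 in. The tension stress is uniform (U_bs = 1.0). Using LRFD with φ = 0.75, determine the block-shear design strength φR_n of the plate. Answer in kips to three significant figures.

Shear plane L_v = 1 + 3·1.625 = 5.875 in; A_gv = 5.875 × 0.625 = 3.672 in².
A_nv = (5.875 − 3.5·0.625) × 0.625 = 2.305 in².
A_nt = (0.75 − 0.5·0.625) × 0.625 = 0.2734 in².
0.6 F_u A_nv = 89.88 kips; 0.6 F_y A_gv = 110.2 kips → shear rupture governs the shear term.
R_n = 89.88 + 1.0 × 65 × 0.2734 = 107.7 kips.
Design strength φR_n = 0.75 × 107.7 = 80.7 kips.

80.7 kips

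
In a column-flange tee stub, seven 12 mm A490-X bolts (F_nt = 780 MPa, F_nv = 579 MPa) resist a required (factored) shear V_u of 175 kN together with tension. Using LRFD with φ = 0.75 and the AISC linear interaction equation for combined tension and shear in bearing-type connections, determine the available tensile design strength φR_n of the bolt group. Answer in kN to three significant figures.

366 kN

A_b = π·12²/4 = 113.1 mm²; f_rv = 175 × 1000 / (7 × 113.1) = 221 MPa.
F'_nt = 1.3 F_nt − (F_nt / φF_nv) f_rv = 1.3·780 − (780/(0.75·579))·221 = 617 MPa, capped at F_nt → F'_nt = 617 MPa.
R_n = F'_nt · A_b · n = 617 × 113.1 × 7 / 1000 = 488.4 kN.
Design strength φR_n = 0.75 × 488.4 = 366 kN.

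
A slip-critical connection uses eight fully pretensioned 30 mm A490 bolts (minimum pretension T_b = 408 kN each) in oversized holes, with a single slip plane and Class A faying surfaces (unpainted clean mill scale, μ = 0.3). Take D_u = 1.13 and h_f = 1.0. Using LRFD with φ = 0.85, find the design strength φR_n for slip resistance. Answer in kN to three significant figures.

941 kN

R_n = μ · D_u · h_f · T_b · n_s · n_b = 0.3 × 1.13 × 1.0 × 408 × 1 × 8 = 1106 kN.
Design strength φR_n = 0.85 × 1106 = 941 kN.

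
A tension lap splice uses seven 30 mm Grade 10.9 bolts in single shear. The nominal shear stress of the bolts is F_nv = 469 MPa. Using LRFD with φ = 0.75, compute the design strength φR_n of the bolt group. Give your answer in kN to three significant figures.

A_b = π × 30² / 4 = 706.9 mm².
R_n = F_nv · A_b · n · n_s = 469 × 706.9 × 7 × 1 / 1000 = 2321 kN.
Design strength φR_n = 0.75 × 2321 = 1740 kN.

1740 kN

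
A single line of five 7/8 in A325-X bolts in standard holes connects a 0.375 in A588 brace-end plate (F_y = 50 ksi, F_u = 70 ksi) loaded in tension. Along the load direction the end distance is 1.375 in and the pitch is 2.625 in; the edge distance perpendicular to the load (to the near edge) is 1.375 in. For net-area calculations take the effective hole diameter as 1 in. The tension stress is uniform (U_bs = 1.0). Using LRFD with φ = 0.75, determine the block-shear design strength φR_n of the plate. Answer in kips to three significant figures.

104 kips

Shear plane L_v = 1.375 + 4·2.625 = 11.88 in; A_gv = 11.88 × 0.375 = 4.453 in².
A_nv = (11.88 − 4.5·1) × 0.375 = 2.766 in².
A_nt = (1.375 − 0.5·1) × 0.375 = 0.3281 in².
0.6 F_u A_nv = 116.2 kips; 0.6 F_y A_gv = 133.6 kips → shear rupture governs the shear term.
R_n = 116.2 + 1.0 × 70 × 0.3281 = 139.1 kips.
Design strength φR_n = 0.75 × 139.1 = 104 kips.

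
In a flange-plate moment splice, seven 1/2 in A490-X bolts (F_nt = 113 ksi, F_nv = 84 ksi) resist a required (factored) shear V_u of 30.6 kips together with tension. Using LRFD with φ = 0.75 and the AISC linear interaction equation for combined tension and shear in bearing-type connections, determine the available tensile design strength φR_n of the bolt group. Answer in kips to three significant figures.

A_b = π·0.5²/4 = 0.1963 in²; f_rv = 30.6 / (7 × 0.1963) = 22.26 ksi.
F'_nt = 1.3 F_nt − (F_nt / φF_nv) f_rv = 1.3·113 − (113/(0.75·84))·22.26 = 107 ksi, capped at F_nt → F'_nt = 107 ksi.
R_n = F'_nt · A_b · n = 107 × 0.1963 × 7 = 147 kips.
Design strength φR_n = 0.75 × 147 = 110 kips.

110 kips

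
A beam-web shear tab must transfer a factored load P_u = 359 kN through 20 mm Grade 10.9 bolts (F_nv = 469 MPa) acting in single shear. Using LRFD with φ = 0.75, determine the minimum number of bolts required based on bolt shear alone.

A_b = π·20²/4 = 314.2 mm².
Per-bolt design strength φR_n = 0.75 × 469 × 314.2 × 1 / 1000 = 110.5 kN.
n ≥ 359 / 110.5 = 3.249 → use 4 bolts.

4 bolts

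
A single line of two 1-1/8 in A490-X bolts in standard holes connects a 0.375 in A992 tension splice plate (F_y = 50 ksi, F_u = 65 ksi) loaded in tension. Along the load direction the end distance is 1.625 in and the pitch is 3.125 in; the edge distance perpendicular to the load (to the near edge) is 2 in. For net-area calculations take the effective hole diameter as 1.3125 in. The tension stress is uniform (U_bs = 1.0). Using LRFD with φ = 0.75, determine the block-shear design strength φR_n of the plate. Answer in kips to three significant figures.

55.1 kips

Shear plane L_v = 1.625 + 1·3.125 = 4.75 in; A_gv = 4.75 × 0.375 = 1.781 in².
A_nv = (4.75 − 1.5·1.3125) × 0.375 = 1.043 in².
A_nt = (2 − 0.5·1.3125) × 0.375 = 0.5039 in².
0.6 F_u A_nv = 40.68 kips; 0.6 F_y A_gv = 53.44 kips → shear rupture governs the shear term.
R_n = 40.68 + 1.0 × 65 × 0.5039 = 73.43 kips.
Design strength φR_n = 0.75 × 73.43 = 55.1 kips.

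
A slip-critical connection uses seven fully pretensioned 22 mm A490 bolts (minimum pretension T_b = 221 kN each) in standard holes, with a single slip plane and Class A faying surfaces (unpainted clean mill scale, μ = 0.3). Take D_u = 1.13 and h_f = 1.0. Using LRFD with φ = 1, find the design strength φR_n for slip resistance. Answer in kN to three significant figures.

524 kN

R_n = μ · D_u · h_f · T_b · n_s · n_b = 0.3 × 1.13 × 1.0 × 221 × 1 × 7 = 524.4 kN.
Design strength φR_n = 1 × 524.4 = 524 kN.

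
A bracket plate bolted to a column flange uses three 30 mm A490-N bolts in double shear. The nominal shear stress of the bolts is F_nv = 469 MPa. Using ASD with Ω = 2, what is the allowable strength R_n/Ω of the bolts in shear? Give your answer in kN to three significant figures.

995 kN

A_b = π × 30² / 4 = 706.9 mm².
R_n = F_nv · A_b · n · n_s = 469 × 706.9 × 3 × 2 / 1000 = 1989 kN.
Allowable strength R_n/Ω = 1989 / 2 = 995 kN.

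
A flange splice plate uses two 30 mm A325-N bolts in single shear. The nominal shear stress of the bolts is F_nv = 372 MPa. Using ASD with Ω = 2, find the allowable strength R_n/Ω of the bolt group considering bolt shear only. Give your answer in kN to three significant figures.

263 kN

A_b = π × 30² / 4 = 706.9 mm².
R_n = F_nv · A_b · n · n_s = 372 × 706.9 × 2 × 1 / 1000 = 525.9 kN.
Allowable strength R_n/Ω = 525.9 / 2 = 263 kN.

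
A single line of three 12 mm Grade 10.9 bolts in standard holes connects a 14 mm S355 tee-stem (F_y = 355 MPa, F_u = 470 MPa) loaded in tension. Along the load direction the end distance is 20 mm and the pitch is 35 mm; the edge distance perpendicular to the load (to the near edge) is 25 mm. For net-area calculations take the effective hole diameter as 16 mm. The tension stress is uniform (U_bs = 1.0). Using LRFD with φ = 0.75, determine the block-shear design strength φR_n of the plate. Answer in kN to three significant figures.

Shear plane L_v = 20 + 2·35 = 90 mm; A_gv = 90 × 14 = 1260 mm².
A_nv = (90 − 2.5·16) × 14 = 700 mm².
A_nt = (25 − 0.5·16) × 14 = 238 mm².
0.6 F_u A_nv = 197.4 kN; 0.6 F_y A_gv = 268.4 kN → shear rupture governs the shear term.
R_n = 197.4 + 1.0 × 470 × 238 / 1000 = 309.3 kN.
Design strength φR_n = 0.75 × 309.3 = 232 kN.

232 kN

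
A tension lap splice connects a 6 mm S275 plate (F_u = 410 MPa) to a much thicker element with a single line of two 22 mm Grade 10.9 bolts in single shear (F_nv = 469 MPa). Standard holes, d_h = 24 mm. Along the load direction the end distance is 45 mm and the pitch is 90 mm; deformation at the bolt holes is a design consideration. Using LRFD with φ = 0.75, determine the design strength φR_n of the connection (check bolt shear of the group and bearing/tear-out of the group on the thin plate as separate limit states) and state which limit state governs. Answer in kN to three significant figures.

Bolt shear: A_b = π·22²/4 = 380.1 mm²; R_n = 469 × 380.1 × 2 × 1 / 1000 = 356.6 kN → 0.75 × 356.6 = 267 kN.
Bearing (1.2 l_c t F_u ≤ 2.4 d t F_u): upper limit = 2.4·22·6·410 / 1000 = 129.9 kN.
  Edge l_c = 45 − 24/2 = 33 → r_n = 97.42 kN; interior l_c = 90 − 24 = 66 → r_n = 129.9 kN.
  R_n,bearing = 1·97.42 + 1·129.9 = 227.3 kN → 0.75 × 227.3 = 170 kN.
Bearing governs: 170 kN.

170 kN (bearing governs)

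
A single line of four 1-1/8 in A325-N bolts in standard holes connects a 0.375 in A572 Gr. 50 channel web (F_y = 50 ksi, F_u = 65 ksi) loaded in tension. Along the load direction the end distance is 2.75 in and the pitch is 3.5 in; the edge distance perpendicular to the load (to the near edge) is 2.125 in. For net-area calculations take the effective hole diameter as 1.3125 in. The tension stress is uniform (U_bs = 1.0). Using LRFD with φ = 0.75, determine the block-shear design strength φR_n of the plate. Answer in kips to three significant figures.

Shear plane L_v = 2.75 + 3·3.5 = 13.25 in; A_gv = 13.25 × 0.375 = 4.969 in².
A_nv = (13.25 − 3.5·1.3125) × 0.375 = 3.246 in².
A_nt = (2.125 − 0.5·1.3125) × 0.375 = 0.5508 in².
0.6 F_u A_nv = 126.6 kips; 0.6 F_y A_gv = 149.1 kips → shear rupture governs the shear term.
R_n = 126.6 + 1.0 × 65 × 0.5508 = 162.4 kips.
Design strength φR_n = 0.75 × 162.4 = 122 kips.

122 kips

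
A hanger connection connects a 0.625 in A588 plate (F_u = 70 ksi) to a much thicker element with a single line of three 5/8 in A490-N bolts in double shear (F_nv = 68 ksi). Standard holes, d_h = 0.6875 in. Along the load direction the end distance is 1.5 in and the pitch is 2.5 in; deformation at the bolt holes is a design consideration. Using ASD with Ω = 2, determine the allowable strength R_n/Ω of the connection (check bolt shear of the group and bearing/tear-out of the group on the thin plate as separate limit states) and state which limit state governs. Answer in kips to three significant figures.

62.6 kips (bolt shear governs)

Bolt shear: A_b = π·0.625²/4 = 0.3068 in²; R_n = 68 × 0.3068 × 3 × 2 = 125.2 kips → 125.2 / 2 = 62.6 kips.
Bearing (1.2 l_c t F_u ≤ 2.4 d t F_u): upper limit = 2.4·0.625·0.625·70 = 65.62 kips.
  Edge l_c = 1.5 − 0.6875/2 = 1.156 → r_n = 60.7 kips; interior l_c = 2.5 − 0.6875 = 1.812 → r_n = 65.62 kips.
  R_n,bearing = 1·60.7 + 2·65.62 = 192 kips → 192 / 2 = 96 kips.
Bolt shear governs: 62.6 kips.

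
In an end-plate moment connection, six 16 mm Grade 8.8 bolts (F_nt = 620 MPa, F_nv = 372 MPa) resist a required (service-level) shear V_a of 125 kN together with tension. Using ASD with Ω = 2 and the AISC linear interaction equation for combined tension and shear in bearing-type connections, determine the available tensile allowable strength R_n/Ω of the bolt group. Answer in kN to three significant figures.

A_b = π·16²/4 = 201.1 mm²; f_rv = 125 × 1000 / (6 × 201.1) = 103.6 MPa.
F'_nt = 1.3 F_nt − (Ω F_nt / F_nv) f_rv = 1.3·620 − (2·620/372)·103.6 = 460.6 MPa, capped at F_nt → F'_nt = 460.6 MPa.
R_n = F'_nt · A_b · n = 460.6 × 201.1 × 6 / 1000 = 555.7 kN.
Allowable strength R_n/Ω = 555.7 / 2 = 278 kN.

278 kN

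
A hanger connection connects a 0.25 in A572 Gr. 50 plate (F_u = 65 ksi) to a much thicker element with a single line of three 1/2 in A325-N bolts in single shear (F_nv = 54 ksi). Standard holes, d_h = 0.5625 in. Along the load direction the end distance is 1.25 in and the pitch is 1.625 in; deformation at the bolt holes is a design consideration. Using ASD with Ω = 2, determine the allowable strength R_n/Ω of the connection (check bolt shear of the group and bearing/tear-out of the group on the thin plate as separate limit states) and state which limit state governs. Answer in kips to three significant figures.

15.9 kips (bolt shear governs)

Bolt shear: A_b = π·0.5²/4 = 0.1963 in²; R_n = 54 × 0.1963 × 3 × 1 = 31.81 kips → 31.81 / 2 = 15.9 kips.
Bearing (1.2 l_c t F_u ≤ 2.4 d t F_u): upper limit = 2.4·0.5·0.25·65 = 19.5 kips.
  Edge l_c = 1.25 − 0.5625/2 = 0.9688 → r_n = 18.89 kips; interior l_c = 1.625 − 0.5625 = 1.062 → r_n = 19.5 kips.
  R_n,bearing = 1·18.89 + 2·19.5 = 57.89 kips → 57.89 / 2 = 28.9 kips.
Bolt shear governs: 15.9 kips.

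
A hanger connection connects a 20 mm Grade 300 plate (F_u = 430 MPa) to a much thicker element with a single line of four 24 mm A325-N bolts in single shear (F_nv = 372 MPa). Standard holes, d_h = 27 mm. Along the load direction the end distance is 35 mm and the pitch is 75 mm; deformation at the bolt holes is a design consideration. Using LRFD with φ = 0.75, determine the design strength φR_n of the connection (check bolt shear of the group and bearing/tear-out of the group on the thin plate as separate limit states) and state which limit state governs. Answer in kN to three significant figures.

Bolt shear: A_b = π·24²/4 = 452.4 mm²; R_n = 372 × 452.4 × 4 × 1 / 1000 = 673.2 kN → 0.75 × 673.2 = 505 kN.
Bearing (1.2 l_c t F_u ≤ 2.4 d t F_u): upper limit = 2.4·24·20·430 / 1000 = 495.4 kN.
  Edge l_c = 35 − 27/2 = 21.5 → r_n = 221.9 kN; interior l_c = 75 − 27 = 48 → r_n = 495.4 kN.
  R_n,bearing = 1·221.9 + 3·495.4 = 1708 kN → 0.75 × 1708 = 1280 kN.
Bolt shear governs: 505 kN.

505 kN (bolt shear governs)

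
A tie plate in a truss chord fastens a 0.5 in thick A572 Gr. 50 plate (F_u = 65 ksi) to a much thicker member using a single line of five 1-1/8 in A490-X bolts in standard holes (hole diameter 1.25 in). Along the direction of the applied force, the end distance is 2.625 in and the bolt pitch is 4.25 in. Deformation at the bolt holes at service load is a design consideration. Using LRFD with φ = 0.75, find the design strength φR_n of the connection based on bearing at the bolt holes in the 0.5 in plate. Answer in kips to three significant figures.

322 kips

Per bolt r_n = 1.2 l_c t F_u ≤ 2.4 d t F_u; upper limit = 2.4 × 1.125 × 0.5 × 65 = 87.75 kips.
Edge bolt: l_c = 2.625 − 1.25/2 = 2 in → 1.2 × 2 × 0.5 × 65 = 78 → r_n = 78 kips.
Interior bolts: l_c = 4.25 − 1.25 = 3 in → 1.2 × 3 × 0.5 × 65 = 117 → r_n = 87.75 kips.
R_n = 1 × 78 + 4 × 87.75 = 429 kips.
Design strength φR_n = 0.75 × 429 = 322 kips.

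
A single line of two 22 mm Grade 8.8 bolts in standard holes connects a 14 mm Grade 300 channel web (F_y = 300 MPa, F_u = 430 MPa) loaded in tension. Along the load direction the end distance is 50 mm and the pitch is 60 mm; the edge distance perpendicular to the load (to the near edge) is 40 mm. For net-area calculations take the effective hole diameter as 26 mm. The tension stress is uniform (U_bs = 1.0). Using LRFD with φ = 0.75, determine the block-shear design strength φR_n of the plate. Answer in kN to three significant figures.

Shear plane L_v = 50 + 1·60 = 110 mm; A_gv = 110 × 14 = 1540 mm².
A_nv = (110 − 1.5·26) × 14 = 994 mm².
A_nt = (40 − 0.5·26) × 14 = 378 mm².
0.6 F_u A_nv = 256.5 kN; 0.6 F_y A_gv = 277.2 kN → shear rupture governs the shear term.
R_n = 256.5 + 1.0 × 430 × 378 / 1000 = 419 kN.
Design strength φR_n = 0.75 × 419 = 314 kN.

314 kN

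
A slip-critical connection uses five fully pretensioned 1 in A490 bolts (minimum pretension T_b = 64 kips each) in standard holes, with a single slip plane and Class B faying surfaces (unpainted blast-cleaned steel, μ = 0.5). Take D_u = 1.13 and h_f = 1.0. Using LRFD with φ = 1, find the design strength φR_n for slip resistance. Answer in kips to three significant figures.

181 kips

R_n = μ · D_u · h_f · T_b · n_s · n_b = 0.5 × 1.13 × 1.0 × 64 × 1 × 5 = 180.8 kips.
Design strength φR_n = 1 × 180.8 = 181 kips.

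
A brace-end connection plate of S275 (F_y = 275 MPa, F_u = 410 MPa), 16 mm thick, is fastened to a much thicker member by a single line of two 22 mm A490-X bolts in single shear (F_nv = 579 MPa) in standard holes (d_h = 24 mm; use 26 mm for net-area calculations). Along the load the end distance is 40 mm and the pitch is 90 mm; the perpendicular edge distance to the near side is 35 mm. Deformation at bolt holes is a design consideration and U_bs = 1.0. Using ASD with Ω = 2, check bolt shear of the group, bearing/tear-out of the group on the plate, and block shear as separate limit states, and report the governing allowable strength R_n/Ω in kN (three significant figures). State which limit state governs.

Bolt shear: A_b = π·22²/4 = 380.1 mm²; R_n = 579 × 380.1 × 2 × 1 / 1000 = 440.2 kN → 440.2 / 2 = 220 kN.
Bearing: edge l_c = 28, r_n = 220.4 kN; interior l_c = 66, r_n = 346.4 kN; R_n = 220.4 + 1·346.4 = 566.8 kN → 283 kN.
Block shear: A_gv = 2080, A_nv = 1456, A_nt = 352 mm²; R_n = min(0.6F_uA_nv, 0.6F_yA_gv) + U_bs·F_u·A_nt = 487.5 kN → 244 kN.
Bolt shear governs: 220 kN.

220 kN (bolt shear governs)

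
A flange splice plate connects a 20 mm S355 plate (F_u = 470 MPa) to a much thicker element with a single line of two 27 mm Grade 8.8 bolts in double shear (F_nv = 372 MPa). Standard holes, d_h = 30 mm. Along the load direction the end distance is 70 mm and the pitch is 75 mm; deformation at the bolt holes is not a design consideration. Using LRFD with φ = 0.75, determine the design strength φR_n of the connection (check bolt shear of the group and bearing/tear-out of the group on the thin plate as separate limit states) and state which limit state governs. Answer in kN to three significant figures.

639 kN (bolt shear governs)

Bolt shear: A_b = π·27²/4 = 572.6 mm²; R_n = 372 × 572.6 × 2 × 2 / 1000 = 852 kN → 0.75 × 852 = 639 kN.
Bearing (1.5 l_c t F_u ≤ 3.0 d t F_u): upper limit = 3.0·27·20·470 / 1000 = 761.4 kN.
  Edge l_c = 70 − 30/2 = 55 → r_n = 761.4 kN; interior l_c = 75 − 30 = 45 → r_n = 634.5 kN.
  R_n,bearing = 1·761.4 + 1·634.5 = 1396 kN → 0.75 × 1396 = 1050 kN.
Bolt shear governs: 639 kN.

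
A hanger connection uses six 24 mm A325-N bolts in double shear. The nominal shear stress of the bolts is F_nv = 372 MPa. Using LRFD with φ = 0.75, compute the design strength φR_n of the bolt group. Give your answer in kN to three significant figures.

1510 kN

A_b = π × 24² / 4 = 452.4 mm².
R_n = F_nv · A_b · n · n_s = 372 × 452.4 × 6 × 2 / 1000 = 2019 kN.
Design strength φR_n = 0.75 × 2019 = 1510 kN.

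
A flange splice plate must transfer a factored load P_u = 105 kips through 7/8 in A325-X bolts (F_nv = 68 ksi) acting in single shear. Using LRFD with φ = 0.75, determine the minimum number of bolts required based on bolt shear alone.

A_b = π·0.875²/4 = 0.6013 in².
Per-bolt design strength φR_n = 0.75 × 68 × 0.6013 × 1 = 30.67 kips.
n ≥ 105 / 30.67 = 3.424 → use 4 bolts.

4 bolts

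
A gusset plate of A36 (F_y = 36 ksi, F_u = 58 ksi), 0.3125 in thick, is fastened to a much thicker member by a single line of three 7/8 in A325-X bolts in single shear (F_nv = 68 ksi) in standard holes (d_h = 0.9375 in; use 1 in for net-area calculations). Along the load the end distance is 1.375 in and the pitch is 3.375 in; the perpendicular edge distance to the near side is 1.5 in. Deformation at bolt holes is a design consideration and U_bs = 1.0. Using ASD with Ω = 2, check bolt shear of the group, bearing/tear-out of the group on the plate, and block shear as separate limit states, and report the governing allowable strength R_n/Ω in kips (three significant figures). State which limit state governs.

36.5 kips (block shear governs)

Bolt shear: A_b = π·0.875²/4 = 0.6013 in²; R_n = 68 × 0.6013 × 3 × 1 = 122.7 kips → 122.7 / 2 = 61.3 kips.
Bearing: edge l_c = 0.9062, r_n = 19.71 kips; interior l_c = 2.438, r_n = 38.06 kips; R_n = 19.71 + 2·38.06 = 95.84 kips → 47.9 kips.
Block shear: A_gv = 2.539, A_nv = 1.758, A_nt = 0.3125 in²; R_n = min(0.6F_uA_nv, 0.6F_yA_gv) + U_bs·F_u·A_nt = 72.97 kips → 36.5 kips.
Block shear governs: 36.5 kips.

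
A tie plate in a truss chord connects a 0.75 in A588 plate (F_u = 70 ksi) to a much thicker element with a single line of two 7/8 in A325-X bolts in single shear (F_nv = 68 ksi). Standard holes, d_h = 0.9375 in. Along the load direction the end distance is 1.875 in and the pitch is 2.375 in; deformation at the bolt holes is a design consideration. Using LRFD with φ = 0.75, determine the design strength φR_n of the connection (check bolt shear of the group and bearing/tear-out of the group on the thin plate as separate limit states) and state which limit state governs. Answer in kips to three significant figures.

61.3 kips (bolt shear governs)

Bolt shear: A_b = π·0.875²/4 = 0.6013 in²; R_n = 68 × 0.6013 × 2 × 1 = 81.78 kips → 0.75 × 81.78 = 61.3 kips.
Bearing (1.2 l_c t F_u ≤ 2.4 d t F_u): upper limit = 2.4·0.875·0.75·70 = 110.3 kips.
  Edge l_c = 1.875 − 0.9375/2 = 1.406 → r_n = 88.59 kips; interior l_c = 2.375 − 0.9375 = 1.438 → r_n = 90.56 kips.
  R_n,bearing = 1·88.59 + 1·90.56 = 179.2 kips → 0.75 × 179.2 = 134 kips.
Bolt shear governs: 61.3 kips.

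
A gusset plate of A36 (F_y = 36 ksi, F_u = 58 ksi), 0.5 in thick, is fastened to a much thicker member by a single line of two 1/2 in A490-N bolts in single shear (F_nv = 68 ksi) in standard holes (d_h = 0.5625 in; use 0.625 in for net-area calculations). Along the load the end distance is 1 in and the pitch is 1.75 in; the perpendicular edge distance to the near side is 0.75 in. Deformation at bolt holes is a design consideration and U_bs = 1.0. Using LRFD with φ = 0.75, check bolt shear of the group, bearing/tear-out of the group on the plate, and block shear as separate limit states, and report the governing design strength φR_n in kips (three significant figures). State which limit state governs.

Bolt shear: A_b = π·0.5²/4 = 0.1963 in²; R_n = 68 × 0.1963 × 2 × 1 = 26.7 kips → 0.75 × 26.7 = 20 kips.
Bearing: edge l_c = 0.7188, r_n = 25.01 kips; interior l_c = 1.188, r_n = 34.8 kips; R_n = 25.01 + 1·34.8 = 59.81 kips → 44.9 kips.
Block shear: A_gv = 1.375, A_nv = 0.9062, A_nt = 0.2188 in²; R_n = min(0.6F_uA_nv, 0.6F_yA_gv) + U_bs·F_u·A_nt = 42.39 kips → 31.8 kips.
Bolt shear governs: 20 kips.

20 kips (bolt shear governs)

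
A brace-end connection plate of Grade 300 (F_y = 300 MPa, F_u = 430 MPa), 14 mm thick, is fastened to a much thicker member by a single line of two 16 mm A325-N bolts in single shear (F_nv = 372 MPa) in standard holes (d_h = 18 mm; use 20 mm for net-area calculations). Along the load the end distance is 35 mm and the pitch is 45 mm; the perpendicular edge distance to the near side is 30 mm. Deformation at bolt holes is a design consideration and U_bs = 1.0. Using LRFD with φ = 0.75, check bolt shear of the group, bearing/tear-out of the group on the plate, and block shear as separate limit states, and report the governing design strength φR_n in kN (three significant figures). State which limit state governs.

112 kN (bolt shear governs)

Bolt shear: A_b = π·16²/4 = 201.1 mm²; R_n = 372 × 201.1 × 2 × 1 / 1000 = 149.6 kN → 0.75 × 149.6 = 112 kN.
Bearing: edge l_c = 26, r_n = 187.8 kN; interior l_c = 27, r_n = 195 kN; R_n = 187.8 + 1·195 = 382.9 kN → 287 kN.
Block shear: A_gv = 1120, A_nv = 700, A_nt = 280 mm²; R_n = min(0.6F_uA_nv, 0.6F_yA_gv) + U_bs·F_u·A_nt = 301 kN → 226 kN.
Bolt shear governs: 112 kN.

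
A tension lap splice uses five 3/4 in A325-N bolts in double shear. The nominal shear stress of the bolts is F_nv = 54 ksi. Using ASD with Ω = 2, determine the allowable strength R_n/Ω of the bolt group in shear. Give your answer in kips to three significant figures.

119 kips

A_b = π × 0.75² / 4 = 0.4418 in².
R_n = F_nv · A_b · n · n_s = 54 × 0.4418 × 5 × 2 = 238.6 kips.
Allowable strength R_n/Ω = 238.6 / 2 = 119 kips.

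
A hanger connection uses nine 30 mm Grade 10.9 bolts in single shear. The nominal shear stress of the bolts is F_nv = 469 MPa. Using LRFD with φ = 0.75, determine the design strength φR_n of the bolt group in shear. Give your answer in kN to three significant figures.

2240 kN

A_b = π × 30² / 4 = 706.9 mm².
R_n = F_nv · A_b · n · n_s = 469 × 706.9 × 9 × 1 / 1000 = 2984 kN.
Design strength φR_n = 0.75 × 2984 = 2240 kN.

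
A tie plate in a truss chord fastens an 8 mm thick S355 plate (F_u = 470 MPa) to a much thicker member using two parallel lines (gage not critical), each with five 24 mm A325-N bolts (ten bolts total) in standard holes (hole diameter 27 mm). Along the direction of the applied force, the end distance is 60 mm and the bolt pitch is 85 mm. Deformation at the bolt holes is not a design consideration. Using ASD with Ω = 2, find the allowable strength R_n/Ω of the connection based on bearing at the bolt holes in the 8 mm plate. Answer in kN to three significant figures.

Per bolt r_n = 1.5 l_c t F_u ≤ 3.0 d t F_u; upper limit = 3.0 × 24 × 8 × 470 / 1000 = 270.7 kN.
Edge bolt: l_c = 60 − 27/2 = 46.5 mm → 1.5 × 46.5 × 8 × 470 / 1000 = 262.3 → r_n = 262.3 kN.
Interior bolts: l_c = 85 − 27 = 58 mm → 1.5 × 58 × 8 × 470 / 1000 = 327.1 → r_n = 270.7 kN.
R_n = 2 × 262.3 + 8 × 270.7 = 2690 kN.
Allowable strength R_n/Ω = 2690 / 2 = 1350 kN.

1350 kN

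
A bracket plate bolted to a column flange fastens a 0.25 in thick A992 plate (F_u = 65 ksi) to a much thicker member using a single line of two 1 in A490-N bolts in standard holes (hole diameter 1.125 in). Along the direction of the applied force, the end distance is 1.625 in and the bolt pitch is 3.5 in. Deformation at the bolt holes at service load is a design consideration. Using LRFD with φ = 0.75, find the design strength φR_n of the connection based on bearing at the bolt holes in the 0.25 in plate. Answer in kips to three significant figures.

Per bolt r_n = 1.2 l_c t F_u ≤ 2.4 d t F_u; upper limit = 2.4 × 1 × 0.25 × 65 = 39 kips.
Edge bolt: l_c = 1.625 − 1.125/2 = 1.062 in → 1.2 × 1.062 × 0.25 × 65 = 20.72 → r_n = 20.72 kips.
Interior bolts: l_c = 3.5 − 1.125 = 2.375 in → 1.2 × 2.375 × 0.25 × 65 = 46.31 → r_n = 39 kips.
R_n = 1 × 20.72 + 1 × 39 = 59.72 kips.
Design strength φR_n = 0.75 × 59.72 = 44.8 kips.

44.8 kips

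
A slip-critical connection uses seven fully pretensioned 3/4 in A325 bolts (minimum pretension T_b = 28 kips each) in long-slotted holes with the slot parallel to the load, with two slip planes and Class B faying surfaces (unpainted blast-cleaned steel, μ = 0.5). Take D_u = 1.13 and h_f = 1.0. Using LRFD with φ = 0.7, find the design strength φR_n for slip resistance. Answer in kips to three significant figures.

R_n = μ · D_u · h_f · T_b · n_s · n_b = 0.5 × 1.13 × 1.0 × 28 × 2 × 7 = 221.5 kips.
Design strength φR_n = 0.7 × 221.5 = 155 kips.

155 kips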